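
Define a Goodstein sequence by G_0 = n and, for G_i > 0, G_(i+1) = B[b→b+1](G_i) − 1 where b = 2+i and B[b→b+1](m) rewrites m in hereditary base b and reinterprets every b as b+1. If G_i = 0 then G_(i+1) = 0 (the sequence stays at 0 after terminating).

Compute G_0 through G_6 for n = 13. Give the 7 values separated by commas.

13, 108, 1279, 16092, 280711, 5765998, 134219479

[0] 13 ≡ 2^(2 + 1) + 2^2 + 1 (base 2). Lift 3: 109. −1: 108.
[1] 108 ≡ 3^(3 + 1) + 3^3 (base 3). Lift 4: 1280. −1: 1279.
[2] 1279 ≡ 4^(4 + 1) + 3·4^3 + 3·4^2 + 3·4 + 3 (base 4). Lift 5: 16093. −1: 16092.
[3] 16092 ≡ 5^(5 + 1) + 3·5^3 + 3·5^2 + 3·5 + 2 (base 5). Lift 6: 280712. −1: 280711.
[4] 280711 ≡ 6^(6 + 1) + 3·6^3 + 3·6^2 + 3·6 + 1 (base 6). Lift 7: 5765999. −1: 5765998.
[5] 5765998 ≡ 7^(7 + 1) + 3·7^3 + 3·7^2 + 3·7 (base 7). Lift 8: 134219480. −1: 134219479.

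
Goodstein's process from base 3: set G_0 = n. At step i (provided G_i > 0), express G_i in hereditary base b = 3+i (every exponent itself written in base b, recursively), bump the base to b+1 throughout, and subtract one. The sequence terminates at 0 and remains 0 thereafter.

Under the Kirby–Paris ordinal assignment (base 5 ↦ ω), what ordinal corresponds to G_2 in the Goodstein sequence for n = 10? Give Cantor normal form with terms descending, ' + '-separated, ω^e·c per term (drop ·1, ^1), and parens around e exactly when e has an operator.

G_0=10  [base 3] 3^2 + 1  →[3↦4]→  4^2 + 1 = 17  −1 ⇒ G_1=16
G_1=16  [base 4] 4^2  →[4↦5]→  5^2 = 25  −1 ⇒ G_2=24
G_2=24  [base 5] 4·5 + 4  →[5↦6]→  4·6 + 4 = 28  −1 ⇒ G_3=27

ω·4 + 4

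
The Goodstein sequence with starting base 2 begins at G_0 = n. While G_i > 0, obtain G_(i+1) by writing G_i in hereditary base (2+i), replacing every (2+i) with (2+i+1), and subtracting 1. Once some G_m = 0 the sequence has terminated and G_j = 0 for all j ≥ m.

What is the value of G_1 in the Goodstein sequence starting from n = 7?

30

i=0: 7 = 2^2 + 2 + 1 (b=2); 2→3: 3^3 + 3 + 1 = 31; 31−1 = 30
i=1: 30 = 3^3 + 3 (b=3); 3→4: 4^4 + 4 = 260; 260−1 = 259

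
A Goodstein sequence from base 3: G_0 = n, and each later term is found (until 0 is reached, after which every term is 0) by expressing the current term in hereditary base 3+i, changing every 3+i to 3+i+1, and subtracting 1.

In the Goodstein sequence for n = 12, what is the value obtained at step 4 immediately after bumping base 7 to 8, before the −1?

64

G_0 = 12. HB_3(12) = 3^2 + 3. Bump = 20. G_1 = 19.
G_1 = 19. HB_4(19) = 4^2 + 3. Bump = 28. G_2 = 27.
G_2 = 27. HB_5(27) = 5^2 + 2. Bump = 38. G_3 = 37.
G_3 = 37. HB_6(37) = 6^2 + 1. Bump = 50. G_4 = 49.
G_4 = 49. HB_7(49) = 7^2. Bump = 64. G_5 = 63.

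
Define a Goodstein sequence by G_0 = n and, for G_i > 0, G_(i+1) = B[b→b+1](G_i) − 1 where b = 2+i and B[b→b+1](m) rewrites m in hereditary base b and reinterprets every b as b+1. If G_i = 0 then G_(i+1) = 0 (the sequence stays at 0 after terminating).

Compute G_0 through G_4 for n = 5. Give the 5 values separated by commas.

5 —HB2→ 2^2 + 1 —bump→ 3^3 + 1 = 28 —(−1)→ 27
27 —HB3→ 3^3 —bump→ 4^4 = 256 —(−1)→ 255
255 —HB4→ 3·4^3 + 3·4^2 + 3·4 + 3 —bump→ 3·5^3 + 3·5^2 + 3·5 + 3 = 468 —(−1)→ 467
467 —HB5→ 3·5^3 + 3·5^2 + 3·5 + 2 —bump→ 3·6^3 + 3·6^2 + 3·6 + 2 = 776 —(−1)→ 775

5, 27, 255, 467, 775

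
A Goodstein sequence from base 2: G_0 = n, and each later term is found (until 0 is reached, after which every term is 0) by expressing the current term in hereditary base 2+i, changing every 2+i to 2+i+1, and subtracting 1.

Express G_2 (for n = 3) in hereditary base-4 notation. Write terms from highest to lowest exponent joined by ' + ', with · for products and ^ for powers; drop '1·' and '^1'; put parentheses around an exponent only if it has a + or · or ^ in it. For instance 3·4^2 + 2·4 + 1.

[0] 3 ≡ 2 + 1 (base 2). Lift 3: 4. −1: 3.
[1] 3 ≡ 3 (base 3). Lift 4: 4. −1: 3.
[2] 3 ≡ 3 (base 4). Lift 5: 3. −1: 2.

3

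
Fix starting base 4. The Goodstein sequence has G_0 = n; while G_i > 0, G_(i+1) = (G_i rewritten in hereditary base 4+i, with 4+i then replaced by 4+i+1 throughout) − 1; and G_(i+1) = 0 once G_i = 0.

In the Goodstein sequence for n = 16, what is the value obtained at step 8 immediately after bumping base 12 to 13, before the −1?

(0) 16|_4 = 4^2 ↦ 5^2|_5 = 25 ⇒ 24
(1) 24|_5 = 4·5 + 4 ↦ 4·6 + 4|_6 = 28 ⇒ 27
(2) 27|_6 = 4·6 + 3 ↦ 4·7 + 3|_7 = 31 ⇒ 30
(3) 30|_7 = 4·7 + 2 ↦ 4·8 + 2|_8 = 34 ⇒ 33
(4) 33|_8 = 4·8 + 1 ↦ 4·9 + 1|_9 = 37 ⇒ 36
(5) 36|_9 = 4·9 ↦ 4·10|_10 = 40 ⇒ 39
(6) 39|_10 = 3·10 + 9 ↦ 3·11 + 9|_11 = 42 ⇒ 41
(7) 41|_11 = 3·11 + 8 ↦ 3·12 + 8|_12 = 44 ⇒ 43

46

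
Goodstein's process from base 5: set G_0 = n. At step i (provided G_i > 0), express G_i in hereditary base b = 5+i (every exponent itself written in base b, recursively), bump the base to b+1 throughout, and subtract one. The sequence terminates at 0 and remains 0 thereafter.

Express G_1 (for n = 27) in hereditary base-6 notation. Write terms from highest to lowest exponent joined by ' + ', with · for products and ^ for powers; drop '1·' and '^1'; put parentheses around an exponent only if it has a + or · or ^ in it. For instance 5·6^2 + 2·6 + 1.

6^2 + 1

G_0 = 27. HB_5(27) = 5^2 + 2. Bump = 38. G_1 = 37.
G_1 = 37. HB_6(37) = 6^2 + 1. Bump = 50. G_2 = 49.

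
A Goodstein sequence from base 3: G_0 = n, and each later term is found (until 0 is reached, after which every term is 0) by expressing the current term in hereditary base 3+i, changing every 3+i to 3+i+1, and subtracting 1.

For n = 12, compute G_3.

37

G_0 = 12. HB_3(12) = 3^2 + 3. Bump = 20. G_1 = 19.
G_1 = 19. HB_4(19) = 4^2 + 3. Bump = 28. G_2 = 27.
G_2 = 27. HB_5(27) = 5^2 + 2. Bump = 38. G_3 = 37.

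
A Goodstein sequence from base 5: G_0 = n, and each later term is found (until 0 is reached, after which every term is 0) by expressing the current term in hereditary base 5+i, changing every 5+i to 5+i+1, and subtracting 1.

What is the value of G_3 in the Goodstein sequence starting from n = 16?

21

[0] 16 ≡ 3·5 + 1 (base 5). Lift 6: 19. −1: 18.
[1] 18 ≡ 3·6 (base 6). Lift 7: 21. −1: 20.
[2] 20 ≡ 2·7 + 6 (base 7). Lift 8: 22. −1: 21.
[3] 21 ≡ 2·8 + 5 (base 8). Lift 9: 23. −1: 22.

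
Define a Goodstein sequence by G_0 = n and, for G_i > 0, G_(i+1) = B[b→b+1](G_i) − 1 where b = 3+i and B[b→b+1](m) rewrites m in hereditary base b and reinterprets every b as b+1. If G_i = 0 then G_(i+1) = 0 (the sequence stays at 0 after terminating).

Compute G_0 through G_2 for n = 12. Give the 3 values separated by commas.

base 3: 12 = 3^2 + 3; at 4: 4^2 + 4 = 20; next = 19
base 4: 19 = 4^2 + 3; at 5: 5^2 + 3 = 28; next = 27

12, 19, 27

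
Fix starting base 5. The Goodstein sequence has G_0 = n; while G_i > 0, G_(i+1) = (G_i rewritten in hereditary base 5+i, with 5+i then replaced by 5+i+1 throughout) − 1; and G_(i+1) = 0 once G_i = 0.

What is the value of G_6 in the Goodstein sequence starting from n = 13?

17

13 —HB5→ 2·5 + 3 —bump→ 2·6 + 3 = 15 —(−1)→ 14
14 —HB6→ 2·6 + 2 —bump→ 2·7 + 2 = 16 —(−1)→ 15
15 —HB7→ 2·7 + 1 —bump→ 2·8 + 1 = 17 —(−1)→ 16
16 —HB8→ 2·8 —bump→ 2·9 = 18 —(−1)→ 17
17 —HB9→ 9 + 8 —bump→ 10 + 8 = 18 —(−1)→ 17
17 —HB10→ 10 + 7 —bump→ 11 + 7 = 18 —(−1)→ 17
17 —HB11→ 11 + 6 —bump→ 12 + 6 = 18 —(−1)→ 17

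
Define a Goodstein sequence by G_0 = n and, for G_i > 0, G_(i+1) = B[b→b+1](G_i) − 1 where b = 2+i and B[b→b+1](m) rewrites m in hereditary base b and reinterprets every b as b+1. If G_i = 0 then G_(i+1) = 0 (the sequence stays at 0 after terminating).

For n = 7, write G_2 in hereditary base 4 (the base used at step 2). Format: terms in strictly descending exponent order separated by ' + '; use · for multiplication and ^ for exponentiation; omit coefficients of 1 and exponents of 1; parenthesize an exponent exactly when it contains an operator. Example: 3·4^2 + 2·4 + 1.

[0] 7 ≡ 2^2 + 2 + 1 (base 2). Lift 3: 31. −1: 30.
[1] 30 ≡ 3^3 + 3 (base 3). Lift 4: 260. −1: 259.

4^4 + 3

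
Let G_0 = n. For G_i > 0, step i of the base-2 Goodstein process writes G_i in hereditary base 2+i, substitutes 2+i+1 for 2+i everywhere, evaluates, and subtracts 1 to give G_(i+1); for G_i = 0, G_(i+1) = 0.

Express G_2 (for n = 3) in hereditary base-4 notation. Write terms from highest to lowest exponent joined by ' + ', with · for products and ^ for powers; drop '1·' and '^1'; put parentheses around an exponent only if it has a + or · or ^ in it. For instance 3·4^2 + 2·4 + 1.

3

(0) 3|_2 = 2 + 1 ↦ 3 + 1|_3 = 4 ⇒ 3
(1) 3|_3 = 3 ↦ 4|_4 = 4 ⇒ 3
(2) 3|_4 = 3 ↦ 3|_5 = 3 ⇒ 2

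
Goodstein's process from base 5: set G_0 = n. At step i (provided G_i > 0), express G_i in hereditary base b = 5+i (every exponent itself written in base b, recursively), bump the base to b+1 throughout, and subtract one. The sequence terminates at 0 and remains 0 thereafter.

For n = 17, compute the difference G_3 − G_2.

[0] 17 ≡ 3·5 + 2 (base 5). Lift 6: 20. −1: 19.
[1] 19 ≡ 3·6 + 1 (base 6). Lift 7: 22. −1: 21.
[2] 21 ≡ 3·7 (base 7). Lift 8: 24. −1: 23.

2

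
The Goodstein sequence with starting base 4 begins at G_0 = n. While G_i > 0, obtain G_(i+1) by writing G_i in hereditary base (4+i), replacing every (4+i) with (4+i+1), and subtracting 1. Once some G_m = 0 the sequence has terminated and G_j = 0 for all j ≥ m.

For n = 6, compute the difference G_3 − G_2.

i=0: 6 = 4 + 2 (b=4); 4→5: 5 + 2 = 7; 7−1 = 6
i=1: 6 = 5 + 1 (b=5); 5→6: 6 + 1 = 7; 7−1 = 6
i=2: 6 = 6 (b=6); 6→7: 7 = 7; 7−1 = 6

0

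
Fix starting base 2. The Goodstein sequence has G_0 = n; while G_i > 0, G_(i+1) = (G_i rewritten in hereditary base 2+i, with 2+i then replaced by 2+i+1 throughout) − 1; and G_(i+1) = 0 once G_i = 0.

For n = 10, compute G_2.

(0) 10|_2 = 2^(2 + 1) + 2 ↦ 3^(3 + 1) + 3|_3 = 84 ⇒ 83
(1) 83|_3 = 3^(3 + 1) + 2 ↦ 4^(4 + 1) + 2|_4 = 1026 ⇒ 1025
(2) 1025|_4 = 4^(4 + 1) + 1 ↦ 5^(5 + 1) + 1|_5 = 15626 ⇒ 15625

1025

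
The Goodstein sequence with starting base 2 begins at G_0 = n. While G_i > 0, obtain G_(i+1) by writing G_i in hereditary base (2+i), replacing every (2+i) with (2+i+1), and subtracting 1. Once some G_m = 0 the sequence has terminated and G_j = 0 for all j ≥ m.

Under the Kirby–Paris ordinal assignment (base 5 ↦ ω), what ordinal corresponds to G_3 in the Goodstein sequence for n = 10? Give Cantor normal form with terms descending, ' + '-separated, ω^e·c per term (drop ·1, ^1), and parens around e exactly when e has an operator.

step 0: 10 = 2^(2 + 1) + 2; sub 3 for 2: 3^(3 + 1) + 3; = 84; G_1 = 84−1 = 83
step 1: 83 = 3^(3 + 1) + 2; sub 4 for 3: 4^(4 + 1) + 2; = 1026; G_2 = 1026−1 = 1025
step 2: 1025 = 4^(4 + 1) + 1; sub 5 for 4: 5^(5 + 1) + 1; = 15626; G_3 = 15626−1 = 15625
step 3: 15625 = 5^(5 + 1); sub 6 for 5: 6^(6 + 1); = 279936; G_4 = 279936−1 = 279935

ω^(ω + 1)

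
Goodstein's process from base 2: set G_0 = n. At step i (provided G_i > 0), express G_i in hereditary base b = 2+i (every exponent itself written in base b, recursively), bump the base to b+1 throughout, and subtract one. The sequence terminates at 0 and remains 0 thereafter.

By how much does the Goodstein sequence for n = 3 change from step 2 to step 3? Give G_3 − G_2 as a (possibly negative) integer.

-1

base 2: 3 = 2 + 1; at 3: 3 + 1 = 4; next = 3
base 3: 3 = 3; at 4: 4 = 4; next = 3
base 4: 3 = 3; at 5: 3 = 3; next = 2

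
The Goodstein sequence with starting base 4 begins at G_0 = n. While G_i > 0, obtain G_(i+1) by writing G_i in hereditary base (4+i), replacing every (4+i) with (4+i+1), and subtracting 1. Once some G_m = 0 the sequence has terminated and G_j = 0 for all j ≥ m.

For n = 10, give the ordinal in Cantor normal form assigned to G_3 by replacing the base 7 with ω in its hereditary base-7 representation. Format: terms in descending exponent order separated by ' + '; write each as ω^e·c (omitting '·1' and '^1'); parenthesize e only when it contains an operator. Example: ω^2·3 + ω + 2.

ω + 6

G_0 = 10. HB_4(10) = 2·4 + 2. Bump = 12. G_1 = 11.
G_1 = 11. HB_5(11) = 2·5 + 1. Bump = 13. G_2 = 12.
G_2 = 12. HB_6(12) = 2·6. Bump = 14. G_3 = 13.
G_3 = 13. HB_7(13) = 7 + 6. Bump = 14. G_4 = 13.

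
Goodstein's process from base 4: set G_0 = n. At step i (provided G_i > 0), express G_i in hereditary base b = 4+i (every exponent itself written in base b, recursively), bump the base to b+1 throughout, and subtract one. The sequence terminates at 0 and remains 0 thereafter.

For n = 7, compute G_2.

7

G_0=7  [base 4] 4 + 3  →[4↦5]→  5 + 3 = 8  −1 ⇒ G_1=7
G_1=7  [base 5] 5 + 2  →[5↦6]→  6 + 2 = 8  −1 ⇒ G_2=7
G_2=7  [base 6] 6 + 1  →[6↦7]→  7 + 1 = 8  −1 ⇒ G_3=7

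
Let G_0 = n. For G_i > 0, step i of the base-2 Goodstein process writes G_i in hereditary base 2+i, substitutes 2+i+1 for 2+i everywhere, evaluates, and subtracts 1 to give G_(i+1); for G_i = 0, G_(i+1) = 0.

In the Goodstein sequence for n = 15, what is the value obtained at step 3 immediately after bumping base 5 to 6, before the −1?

326594

G_0=15  [base 2] 2^(2 + 1) + 2^2 + 2 + 1  →[2↦3]→  3^(3 + 1) + 3^3 + 3 + 1 = 112  −1 ⇒ G_1=111
G_1=111  [base 3] 3^(3 + 1) + 3^3 + 3  →[3↦4]→  4^(4 + 1) + 4^4 + 4 = 1284  −1 ⇒ G_2=1283
G_2=1283  [base 4] 4^(4 + 1) + 4^4 + 3  →[4↦5]→  5^(5 + 1) + 5^5 + 3 = 18753  −1 ⇒ G_3=18752
G_3=18752  [base 5] 5^(5 + 1) + 5^5 + 2  →[5↦6]→  6^(6 + 1) + 6^6 + 2 = 326594  −1 ⇒ G_4=326593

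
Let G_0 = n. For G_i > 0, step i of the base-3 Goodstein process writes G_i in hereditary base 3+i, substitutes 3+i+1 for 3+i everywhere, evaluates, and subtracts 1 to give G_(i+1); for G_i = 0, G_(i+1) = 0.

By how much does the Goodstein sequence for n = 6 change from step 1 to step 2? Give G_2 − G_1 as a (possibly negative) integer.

G_0=6  [base 3] 2·3  →[3↦4]→  2·4 = 8  −1 ⇒ G_1=7
G_1=7  [base 4] 4 + 3  →[4↦5]→  5 + 3 = 8  −1 ⇒ G_2=7

0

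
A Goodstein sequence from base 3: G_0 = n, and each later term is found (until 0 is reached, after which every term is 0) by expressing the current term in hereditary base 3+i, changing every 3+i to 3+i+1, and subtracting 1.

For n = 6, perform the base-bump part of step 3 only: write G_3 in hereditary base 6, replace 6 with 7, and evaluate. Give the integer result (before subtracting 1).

8

G_0 = 6. HB_3(6) = 2·3. Bump = 8. G_1 = 7.
G_1 = 7. HB_4(7) = 4 + 3. Bump = 8. G_2 = 7.
G_2 = 7. HB_5(7) = 5 + 2. Bump = 8. G_3 = 7.
G_3 = 7. HB_6(7) = 6 + 1. Bump = 8. G_4 = 7.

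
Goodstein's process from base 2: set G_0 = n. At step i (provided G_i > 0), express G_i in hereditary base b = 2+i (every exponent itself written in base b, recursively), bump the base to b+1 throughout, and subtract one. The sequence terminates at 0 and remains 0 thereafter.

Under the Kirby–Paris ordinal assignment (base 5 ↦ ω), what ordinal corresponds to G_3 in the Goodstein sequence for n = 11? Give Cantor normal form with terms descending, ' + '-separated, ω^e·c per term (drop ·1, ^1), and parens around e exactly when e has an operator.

ω^(ω + 1) + 2

(0) 11|_2 = 2^(2 + 1) + 2 + 1 ↦ 3^(3 + 1) + 3 + 1|_3 = 85 ⇒ 84
(1) 84|_3 = 3^(3 + 1) + 3 ↦ 4^(4 + 1) + 4|_4 = 1028 ⇒ 1027
(2) 1027|_4 = 4^(4 + 1) + 3 ↦ 5^(5 + 1) + 3|_5 = 15628 ⇒ 15627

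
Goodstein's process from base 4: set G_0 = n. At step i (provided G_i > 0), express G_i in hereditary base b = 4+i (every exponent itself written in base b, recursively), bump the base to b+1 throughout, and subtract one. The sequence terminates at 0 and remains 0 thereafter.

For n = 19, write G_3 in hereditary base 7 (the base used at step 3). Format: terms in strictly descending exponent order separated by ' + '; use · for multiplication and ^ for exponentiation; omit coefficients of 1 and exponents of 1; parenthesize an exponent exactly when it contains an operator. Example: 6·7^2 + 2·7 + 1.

7^2

G_0=19  [base 4] 4^2 + 3  →[4↦5]→  5^2 + 3 = 28  −1 ⇒ G_1=27
G_1=27  [base 5] 5^2 + 2  →[5↦6]→  6^2 + 2 = 38  −1 ⇒ G_2=37
G_2=37  [base 6] 6^2 + 1  →[6↦7]→  7^2 + 1 = 50  −1 ⇒ G_3=49
G_3=49  [base 7] 7^2  →[7↦8]→  8^2 = 64  −1 ⇒ G_4=63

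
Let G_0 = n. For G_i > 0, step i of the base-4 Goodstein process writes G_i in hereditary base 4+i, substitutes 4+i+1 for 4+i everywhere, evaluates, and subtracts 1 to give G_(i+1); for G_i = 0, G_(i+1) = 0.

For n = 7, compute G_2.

7 —HB4→ 4 + 3 —bump→ 5 + 3 = 8 —(−1)→ 7
7 —HB5→ 5 + 2 —bump→ 6 + 2 = 8 —(−1)→ 7
7 —HB6→ 6 + 1 —bump→ 7 + 1 = 8 —(−1)→ 7

7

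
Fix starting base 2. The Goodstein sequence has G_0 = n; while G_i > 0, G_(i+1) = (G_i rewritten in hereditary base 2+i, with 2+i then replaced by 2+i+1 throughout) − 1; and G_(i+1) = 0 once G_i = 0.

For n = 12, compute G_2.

G_0=12  [base 2] 2^(2 + 1) + 2^2  →[2↦3]→  3^(3 + 1) + 3^3 = 108  −1 ⇒ G_1=107
G_1=107  [base 3] 3^(3 + 1) + 2·3^2 + 2·3 + 2  →[3↦4]→  4^(4 + 1) + 2·4^2 + 2·4 + 2 = 1066  −1 ⇒ G_2=1065

1065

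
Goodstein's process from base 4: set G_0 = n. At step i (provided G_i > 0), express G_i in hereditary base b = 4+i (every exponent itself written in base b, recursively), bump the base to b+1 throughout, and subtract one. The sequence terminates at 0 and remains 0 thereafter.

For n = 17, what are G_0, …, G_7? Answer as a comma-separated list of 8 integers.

17, 25, 35, 39, 43, 47, 51, 55

G_0=17  [base 4] 4^2 + 1  →[4↦5]→  5^2 + 1 = 26  −1 ⇒ G_1=25
G_1=25  [base 5] 5^2  →[5↦6]→  6^2 = 36  −1 ⇒ G_2=35
G_2=35  [base 6] 5·6 + 5  →[6↦7]→  5·7 + 5 = 40  −1 ⇒ G_3=39
G_3=39  [base 7] 5·7 + 4  →[7↦8]→  5·8 + 4 = 44  −1 ⇒ G_4=43
G_4=43  [base 8] 5·8 + 3  →[8↦9]→  5·9 + 3 = 48  −1 ⇒ G_5=47
G_5=47  [base 9] 5·9 + 2  →[9↦10]→  5·10 + 2 = 52  −1 ⇒ G_6=51
G_6=51  [base 10] 5·10 + 1  →[10↦11]→  5·11 + 1 = 56  −1 ⇒ G_7=55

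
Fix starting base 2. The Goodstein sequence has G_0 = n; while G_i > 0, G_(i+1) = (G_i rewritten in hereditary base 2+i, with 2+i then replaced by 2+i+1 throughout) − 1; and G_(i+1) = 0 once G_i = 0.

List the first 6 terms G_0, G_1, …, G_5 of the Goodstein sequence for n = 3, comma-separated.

G_0=3  [base 2] 2 + 1  →[2↦3]→  3 + 1 = 4  −1 ⇒ G_1=3
G_1=3  [base 3] 3  →[3↦4]→  4 = 4  −1 ⇒ G_2=3
G_2=3  [base 4] 3  →[4↦5]→  3 = 3  −1 ⇒ G_3=2
G_3=2  [base 5] 2  →[5↦6]→  2 = 2  −1 ⇒ G_4=1
G_4=1  [base 6] 1  →[6↦7]→  1 = 1  −1 ⇒ G_5=0

3, 3, 3, 2, 1, 0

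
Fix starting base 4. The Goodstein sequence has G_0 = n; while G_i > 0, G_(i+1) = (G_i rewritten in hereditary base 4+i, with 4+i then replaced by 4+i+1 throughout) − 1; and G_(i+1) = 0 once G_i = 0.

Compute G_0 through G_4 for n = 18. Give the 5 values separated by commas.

18, 26, 36, 48, 53

step 0: 18 = 4^2 + 2; sub 5 for 4: 5^2 + 2; = 27; G_1 = 27−1 = 26
step 1: 26 = 5^2 + 1; sub 6 for 5: 6^2 + 1; = 37; G_2 = 37−1 = 36
step 2: 36 = 6^2; sub 7 for 6: 7^2; = 49; G_3 = 49−1 = 48
step 3: 48 = 6·7 + 6; sub 8 for 7: 6·8 + 6; = 54; G_4 = 54−1 = 53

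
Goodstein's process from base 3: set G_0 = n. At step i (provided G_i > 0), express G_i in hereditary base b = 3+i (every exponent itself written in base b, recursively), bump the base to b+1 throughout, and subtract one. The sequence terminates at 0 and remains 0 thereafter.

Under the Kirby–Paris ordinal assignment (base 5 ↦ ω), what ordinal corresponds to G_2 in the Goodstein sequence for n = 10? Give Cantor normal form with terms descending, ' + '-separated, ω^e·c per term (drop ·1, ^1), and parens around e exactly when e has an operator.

ω·4 + 4

[0] 10 ≡ 3^2 + 1 (base 3). Lift 4: 17. −1: 16.
[1] 16 ≡ 4^2 (base 4). Lift 5: 25. −1: 24.
[2] 24 ≡ 4·5 + 4 (base 5). Lift 6: 28. −1: 27.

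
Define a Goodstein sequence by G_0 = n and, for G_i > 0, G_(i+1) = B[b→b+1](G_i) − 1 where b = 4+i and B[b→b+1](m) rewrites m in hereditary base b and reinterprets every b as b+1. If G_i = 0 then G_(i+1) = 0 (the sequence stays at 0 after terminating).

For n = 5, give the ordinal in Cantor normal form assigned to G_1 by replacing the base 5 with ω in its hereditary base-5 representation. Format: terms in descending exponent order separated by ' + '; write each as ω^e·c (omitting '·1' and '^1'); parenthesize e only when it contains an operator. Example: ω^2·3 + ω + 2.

step 0: 5 = 4 + 1; sub 5 for 4: 5 + 1; = 6; G_1 = 6−1 = 5
step 1: 5 = 5; sub 6 for 5: 6; = 6; G_2 = 6−1 = 5

ω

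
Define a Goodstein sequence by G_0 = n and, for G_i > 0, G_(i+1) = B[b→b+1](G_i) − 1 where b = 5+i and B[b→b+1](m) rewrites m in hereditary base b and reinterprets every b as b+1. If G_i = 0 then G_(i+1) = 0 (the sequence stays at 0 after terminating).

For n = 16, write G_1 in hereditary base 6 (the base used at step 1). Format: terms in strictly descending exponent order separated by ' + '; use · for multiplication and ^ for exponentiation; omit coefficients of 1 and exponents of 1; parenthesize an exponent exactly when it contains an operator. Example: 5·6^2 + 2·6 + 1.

3·6

16 —HB5→ 3·5 + 1 —bump→ 3·6 + 1 = 19 —(−1)→ 18
18 —HB6→ 3·6 —bump→ 3·7 = 21 —(−1)→ 20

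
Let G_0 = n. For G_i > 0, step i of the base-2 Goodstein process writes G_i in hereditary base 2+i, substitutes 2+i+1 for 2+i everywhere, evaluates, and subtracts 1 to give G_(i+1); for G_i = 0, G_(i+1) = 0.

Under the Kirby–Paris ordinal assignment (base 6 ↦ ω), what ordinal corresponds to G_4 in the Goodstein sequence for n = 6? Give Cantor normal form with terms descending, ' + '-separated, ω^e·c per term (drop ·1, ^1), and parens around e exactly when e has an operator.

ω^5·5 + ω^4·5 + ω^3·5 + ω^2·5 + ω·5 + 5

step 0: 6 = 2^2 + 2; sub 3 for 2: 3^3 + 3; = 30; G_1 = 30−1 = 29
step 1: 29 = 3^3 + 2; sub 4 for 3: 4^4 + 2; = 258; G_2 = 258−1 = 257
step 2: 257 = 4^4 + 1; sub 5 for 4: 5^5 + 1; = 3126; G_3 = 3126−1 = 3125
step 3: 3125 = 5^5; sub 6 for 5: 6^6; = 46656; G_4 = 46656−1 = 46655
step 4: 46655 = 5·6^5 + 5·6^4 + 5·6^3 + 5·6^2 + 5·6 + 5; sub 7 for 6: 5·7^5 + 5·7^4 + 5·7^3 + 5·7^2 + 5·7 + 5; = 98040; G_5 = 98040−1 = 98039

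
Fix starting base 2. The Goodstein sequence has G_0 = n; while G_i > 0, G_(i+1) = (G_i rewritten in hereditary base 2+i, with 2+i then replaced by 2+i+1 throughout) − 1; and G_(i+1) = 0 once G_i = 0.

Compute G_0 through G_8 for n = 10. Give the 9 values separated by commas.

10, 83, 1025, 15625, 279935, 4215754, 84073323, 1937434592, 50000555551

i=0: 10 = 2^(2 + 1) + 2 (b=2); 2→3: 3^(3 + 1) + 3 = 84; 84−1 = 83
i=1: 83 = 3^(3 + 1) + 2 (b=3); 3→4: 4^(4 + 1) + 2 = 1026; 1026−1 = 1025
i=2: 1025 = 4^(4 + 1) + 1 (b=4); 4→5: 5^(5 + 1) + 1 = 15626; 15626−1 = 15625
i=3: 15625 = 5^(5 + 1) (b=5); 5→6: 6^(6 + 1) = 279936; 279936−1 = 279935
i=4: 279935 = 5·6^6 + 5·6^5 + 5·6^4 + 5·6^3 + 5·6^2 + 5·6 + 5 (b=6); 6→7: 5·7^7 + 5·7^5 + 5·7^4 + 5·7^3 + 5·7^2 + 5·7 + 5 = 4215755; 4215755−1 = 4215754
i=5: 4215754 = 5·7^7 + 5·7^5 + 5·7^4 + 5·7^3 + 5·7^2 + 5·7 + 4 (b=7); 7→8: 5·8^8 + 5·8^5 + 5·8^4 + 5·8^3 + 5·8^2 + 5·8 + 4 = 84073324; 84073324−1 = 84073323
i=6: 84073323 = 5·8^8 + 5·8^5 + 5·8^4 + 5·8^3 + 5·8^2 + 5·8 + 3 (b=8); 8→9: 5·9^9 + 5·9^5 + 5·9^4 + 5·9^3 + 5·9^2 + 5·9 + 3 = 1937434593; 1937434593−1 = 1937434592
i=7: 1937434592 = 5·9^9 + 5·9^5 + 5·9^4 + 5·9^3 + 5·9^2 + 5·9 + 2 (b=9); 9→10: 5·10^10 + 5·10^5 + 5·10^4 + 5·10^3 + 5·10^2 + 5·10 + 2 = 50000555552; 50000555552−1 = 50000555551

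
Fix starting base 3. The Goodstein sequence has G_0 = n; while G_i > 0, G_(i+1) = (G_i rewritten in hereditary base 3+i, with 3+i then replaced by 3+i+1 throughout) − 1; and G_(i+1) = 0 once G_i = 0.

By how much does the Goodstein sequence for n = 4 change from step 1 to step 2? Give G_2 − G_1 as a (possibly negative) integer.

[0] 4 ≡ 3 + 1 (base 3). Lift 4: 5. −1: 4.
[1] 4 ≡ 4 (base 4). Lift 5: 5. −1: 4.

0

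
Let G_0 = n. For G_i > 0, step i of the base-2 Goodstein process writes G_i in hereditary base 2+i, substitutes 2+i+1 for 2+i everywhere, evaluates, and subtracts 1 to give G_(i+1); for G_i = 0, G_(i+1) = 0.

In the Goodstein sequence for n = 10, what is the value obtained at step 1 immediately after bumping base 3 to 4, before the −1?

1026

[0] 10 ≡ 2^(2 + 1) + 2 (base 2). Lift 3: 84. −1: 83.
[1] 83 ≡ 3^(3 + 1) + 2 (base 3). Lift 4: 1026. −1: 1025.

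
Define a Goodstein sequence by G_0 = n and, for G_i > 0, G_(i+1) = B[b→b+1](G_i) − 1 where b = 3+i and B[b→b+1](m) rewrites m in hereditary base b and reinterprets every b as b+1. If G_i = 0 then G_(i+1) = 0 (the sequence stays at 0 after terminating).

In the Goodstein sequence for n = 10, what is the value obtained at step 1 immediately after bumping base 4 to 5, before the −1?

25

base 3: 10 = 3^2 + 1; at 4: 4^2 + 1 = 17; next = 16
base 4: 16 = 4^2; at 5: 5^2 = 25; next = 24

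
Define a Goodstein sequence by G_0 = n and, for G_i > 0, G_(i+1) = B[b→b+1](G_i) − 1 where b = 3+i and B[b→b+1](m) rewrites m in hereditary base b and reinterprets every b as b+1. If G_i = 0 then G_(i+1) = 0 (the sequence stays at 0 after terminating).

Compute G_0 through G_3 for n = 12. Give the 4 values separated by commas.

G_0 = 12. HB_3(12) = 3^2 + 3. Bump = 20. G_1 = 19.
G_1 = 19. HB_4(19) = 4^2 + 3. Bump = 28. G_2 = 27.
G_2 = 27. HB_5(27) = 5^2 + 2. Bump = 38. G_3 = 37.

12, 19, 27, 37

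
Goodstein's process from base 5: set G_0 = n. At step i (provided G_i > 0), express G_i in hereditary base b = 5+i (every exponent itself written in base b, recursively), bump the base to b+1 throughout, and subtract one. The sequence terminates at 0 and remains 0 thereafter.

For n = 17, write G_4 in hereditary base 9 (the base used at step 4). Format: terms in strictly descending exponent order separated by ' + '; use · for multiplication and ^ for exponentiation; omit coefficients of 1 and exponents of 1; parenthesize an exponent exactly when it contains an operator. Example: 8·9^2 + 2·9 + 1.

2·9 + 6

G_0=17  [base 5] 3·5 + 2  →[5↦6]→  3·6 + 2 = 20  −1 ⇒ G_1=19
G_1=19  [base 6] 3·6 + 1  →[6↦7]→  3·7 + 1 = 22  −1 ⇒ G_2=21
G_2=21  [base 7] 3·7  →[7↦8]→  3·8 = 24  −1 ⇒ G_3=23
G_3=23  [base 8] 2·8 + 7  →[8↦9]→  2·9 + 7 = 25  −1 ⇒ G_4=24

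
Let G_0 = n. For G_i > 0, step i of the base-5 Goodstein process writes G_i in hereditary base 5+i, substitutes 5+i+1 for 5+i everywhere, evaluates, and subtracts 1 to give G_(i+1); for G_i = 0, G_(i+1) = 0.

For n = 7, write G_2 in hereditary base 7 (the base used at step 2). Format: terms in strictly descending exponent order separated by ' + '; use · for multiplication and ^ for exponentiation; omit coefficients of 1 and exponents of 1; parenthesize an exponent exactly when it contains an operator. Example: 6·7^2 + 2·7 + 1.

7

base 5: 7 = 5 + 2; at 6: 6 + 2 = 8; next = 7
base 6: 7 = 6 + 1; at 7: 7 + 1 = 8; next = 7
base 7: 7 = 7; at 8: 8 = 8; next = 7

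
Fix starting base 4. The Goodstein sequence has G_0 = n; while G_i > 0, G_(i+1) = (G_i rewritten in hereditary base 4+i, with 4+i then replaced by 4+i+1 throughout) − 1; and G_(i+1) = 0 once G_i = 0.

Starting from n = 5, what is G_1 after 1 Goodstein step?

5

step 0: 5 = 4 + 1; sub 5 for 4: 5 + 1; = 6; G_1 = 6−1 = 5
step 1: 5 = 5; sub 6 for 5: 6; = 6; G_2 = 6−1 = 5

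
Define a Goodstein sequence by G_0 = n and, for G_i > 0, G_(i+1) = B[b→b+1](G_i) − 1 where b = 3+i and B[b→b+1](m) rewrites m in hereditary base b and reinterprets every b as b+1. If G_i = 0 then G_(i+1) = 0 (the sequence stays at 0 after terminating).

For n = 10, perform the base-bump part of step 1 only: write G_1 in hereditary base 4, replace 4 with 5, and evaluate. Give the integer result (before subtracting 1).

G_0 = 10. HB_3(10) = 3^2 + 1. Bump = 17. G_1 = 16.
G_1 = 16. HB_4(16) = 4^2. Bump = 25. G_2 = 24.

25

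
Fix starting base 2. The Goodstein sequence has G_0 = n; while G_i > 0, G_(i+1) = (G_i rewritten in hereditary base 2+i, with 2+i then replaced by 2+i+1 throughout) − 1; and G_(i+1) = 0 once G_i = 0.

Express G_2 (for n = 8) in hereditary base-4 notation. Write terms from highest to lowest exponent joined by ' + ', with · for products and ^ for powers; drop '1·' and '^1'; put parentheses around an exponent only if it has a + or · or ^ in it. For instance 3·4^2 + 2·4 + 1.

2·4^4 + 2·4^2 + 2·4 + 1

(0) 8|_2 = 2^(2 + 1) ↦ 3^(3 + 1)|_3 = 81 ⇒ 80
(1) 80|_3 = 2·3^3 + 2·3^2 + 2·3 + 2 ↦ 2·4^4 + 2·4^2 + 2·4 + 2|_4 = 554 ⇒ 553
(2) 553|_4 = 2·4^4 + 2·4^2 + 2·4 + 1 ↦ 2·5^5 + 2·5^2 + 2·5 + 1|_5 = 6311 ⇒ 6310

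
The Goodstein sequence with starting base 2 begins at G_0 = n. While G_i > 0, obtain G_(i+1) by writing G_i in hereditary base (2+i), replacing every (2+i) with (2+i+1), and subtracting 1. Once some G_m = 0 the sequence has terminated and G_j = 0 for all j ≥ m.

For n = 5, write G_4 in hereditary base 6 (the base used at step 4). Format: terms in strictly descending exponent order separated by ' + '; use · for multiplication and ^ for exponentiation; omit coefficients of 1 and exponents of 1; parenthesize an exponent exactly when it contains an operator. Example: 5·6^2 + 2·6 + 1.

3·6^3 + 3·6^2 + 3·6 + 1

[0] 5 ≡ 2^2 + 1 (base 2). Lift 3: 28. −1: 27.
[1] 27 ≡ 3^3 (base 3). Lift 4: 256. −1: 255.
[2] 255 ≡ 3·4^3 + 3·4^2 + 3·4 + 3 (base 4). Lift 5: 468. −1: 467.
[3] 467 ≡ 3·5^3 + 3·5^2 + 3·5 + 2 (base 5). Lift 6: 776. −1: 775.
[4] 775 ≡ 3·6^3 + 3·6^2 + 3·6 + 1 (base 6). Lift 7: 1198. −1: 1197.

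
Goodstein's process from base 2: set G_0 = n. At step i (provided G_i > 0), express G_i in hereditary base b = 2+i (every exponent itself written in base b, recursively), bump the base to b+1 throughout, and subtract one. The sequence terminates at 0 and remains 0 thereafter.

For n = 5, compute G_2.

G_0=5  [base 2] 2^2 + 1  →[2↦3]→  3^3 + 1 = 28  −1 ⇒ G_1=27
G_1=27  [base 3] 3^3  →[3↦4]→  4^4 = 256  −1 ⇒ G_2=255
G_2=255  [base 4] 3·4^3 + 3·4^2 + 3·4 + 3  →[4↦5]→  3·5^3 + 3·5^2 + 3·5 + 3 = 468  −1 ⇒ G_3=467

255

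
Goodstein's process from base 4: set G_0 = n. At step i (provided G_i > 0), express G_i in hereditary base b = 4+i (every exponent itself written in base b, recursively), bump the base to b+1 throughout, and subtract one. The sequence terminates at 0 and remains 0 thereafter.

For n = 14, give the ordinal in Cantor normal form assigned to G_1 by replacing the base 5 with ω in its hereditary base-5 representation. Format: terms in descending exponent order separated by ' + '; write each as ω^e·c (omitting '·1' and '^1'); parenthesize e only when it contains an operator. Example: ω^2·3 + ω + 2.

ω·3 + 1

step 0: 14 = 3·4 + 2; sub 5 for 4: 3·5 + 2; = 17; G_1 = 17−1 = 16
step 1: 16 = 3·5 + 1; sub 6 for 5: 3·6 + 1; = 19; G_2 = 19−1 = 18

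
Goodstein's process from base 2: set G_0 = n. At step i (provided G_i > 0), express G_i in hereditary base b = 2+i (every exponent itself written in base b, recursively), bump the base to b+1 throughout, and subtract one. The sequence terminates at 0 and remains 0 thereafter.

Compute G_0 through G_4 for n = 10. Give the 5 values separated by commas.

(0) 10|_2 = 2^(2 + 1) + 2 ↦ 3^(3 + 1) + 3|_3 = 84 ⇒ 83
(1) 83|_3 = 3^(3 + 1) + 2 ↦ 4^(4 + 1) + 2|_4 = 1026 ⇒ 1025
(2) 1025|_4 = 4^(4 + 1) + 1 ↦ 5^(5 + 1) + 1|_5 = 15626 ⇒ 15625
(3) 15625|_5 = 5^(5 + 1) ↦ 6^(6 + 1)|_6 = 279936 ⇒ 279935

10, 83, 1025, 15625, 279935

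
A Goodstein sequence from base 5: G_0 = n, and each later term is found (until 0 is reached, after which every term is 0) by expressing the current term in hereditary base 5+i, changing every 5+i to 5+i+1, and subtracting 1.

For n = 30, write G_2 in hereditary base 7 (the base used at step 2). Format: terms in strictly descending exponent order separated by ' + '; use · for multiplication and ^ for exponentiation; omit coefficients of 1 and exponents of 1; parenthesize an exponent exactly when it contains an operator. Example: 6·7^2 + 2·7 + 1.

7^2 + 4

i=0: 30 = 5^2 + 5 (b=5); 5→6: 6^2 + 6 = 42; 42−1 = 41
i=1: 41 = 6^2 + 5 (b=6); 6→7: 7^2 + 5 = 54; 54−1 = 53
i=2: 53 = 7^2 + 4 (b=7); 7→8: 8^2 + 4 = 68; 68−1 = 67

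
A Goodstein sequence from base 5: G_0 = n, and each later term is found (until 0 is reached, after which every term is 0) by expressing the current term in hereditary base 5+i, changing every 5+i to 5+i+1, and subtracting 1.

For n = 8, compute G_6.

[0] 8 ≡ 5 + 3 (base 5). Lift 6: 9. −1: 8.
[1] 8 ≡ 6 + 2 (base 6). Lift 7: 9. −1: 8.
[2] 8 ≡ 7 + 1 (base 7). Lift 8: 9. −1: 8.
[3] 8 ≡ 8 (base 8). Lift 9: 9. −1: 8.
[4] 8 ≡ 8 (base 9). Lift 10: 8. −1: 7.
[5] 7 ≡ 7 (base 10). Lift 11: 7. −1: 6.
[6] 6 ≡ 6 (base 11). Lift 12: 6. −1: 5.

6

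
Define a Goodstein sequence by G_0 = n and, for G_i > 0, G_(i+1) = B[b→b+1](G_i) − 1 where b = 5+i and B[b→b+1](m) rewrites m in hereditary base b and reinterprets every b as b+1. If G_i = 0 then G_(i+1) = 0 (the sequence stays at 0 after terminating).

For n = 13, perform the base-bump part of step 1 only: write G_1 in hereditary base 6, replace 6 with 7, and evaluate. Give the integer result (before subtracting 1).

16

G_0 = 13. HB_5(13) = 2·5 + 3. Bump = 15. G_1 = 14.
G_1 = 14. HB_6(14) = 2·6 + 2. Bump = 16. G_2 = 15.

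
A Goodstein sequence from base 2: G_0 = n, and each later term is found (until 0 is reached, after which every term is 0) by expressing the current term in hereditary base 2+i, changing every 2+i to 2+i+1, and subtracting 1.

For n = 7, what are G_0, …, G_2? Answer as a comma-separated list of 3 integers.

i=0: 7 = 2^2 + 2 + 1 (b=2); 2→3: 3^3 + 3 + 1 = 31; 31−1 = 30
i=1: 30 = 3^3 + 3 (b=3); 3→4: 4^4 + 4 = 260; 260−1 = 259

7, 30, 259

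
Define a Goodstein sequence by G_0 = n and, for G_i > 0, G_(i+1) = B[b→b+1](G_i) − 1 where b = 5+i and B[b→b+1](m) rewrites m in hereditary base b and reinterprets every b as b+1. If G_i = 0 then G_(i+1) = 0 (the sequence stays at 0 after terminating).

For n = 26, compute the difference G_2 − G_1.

(0) 26|_5 = 5^2 + 1 ↦ 6^2 + 1|_6 = 37 ⇒ 36
(1) 36|_6 = 6^2 ↦ 7^2|_7 = 49 ⇒ 48

12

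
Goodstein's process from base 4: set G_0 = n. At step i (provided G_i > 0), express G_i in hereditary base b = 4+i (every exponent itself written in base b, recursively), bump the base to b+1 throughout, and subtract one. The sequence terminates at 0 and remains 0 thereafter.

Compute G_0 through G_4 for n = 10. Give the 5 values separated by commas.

10, 11, 12, 13, 13

base 4: 10 = 2·4 + 2; at 5: 2·5 + 2 = 12; next = 11
base 5: 11 = 2·5 + 1; at 6: 2·6 + 1 = 13; next = 12
base 6: 12 = 2·6; at 7: 2·7 = 14; next = 13
base 7: 13 = 7 + 6; at 8: 8 + 6 = 14; next = 13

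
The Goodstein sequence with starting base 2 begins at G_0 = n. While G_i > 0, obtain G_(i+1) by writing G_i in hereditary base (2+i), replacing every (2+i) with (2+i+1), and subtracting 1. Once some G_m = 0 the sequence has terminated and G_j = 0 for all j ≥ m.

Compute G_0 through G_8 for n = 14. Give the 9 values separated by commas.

14, 110, 1281, 18750, 326591, 5862840, 134404971, 3487116548, 100000555551

i=0: 14 = 2^(2 + 1) + 2^2 + 2 (b=2); 2→3: 3^(3 + 1) + 3^3 + 3 = 111; 111−1 = 110
i=1: 110 = 3^(3 + 1) + 3^3 + 2 (b=3); 3→4: 4^(4 + 1) + 4^4 + 2 = 1282; 1282−1 = 1281
i=2: 1281 = 4^(4 + 1) + 4^4 + 1 (b=4); 4→5: 5^(5 + 1) + 5^5 + 1 = 18751; 18751−1 = 18750
i=3: 18750 = 5^(5 + 1) + 5^5 (b=5); 5→6: 6^(6 + 1) + 6^6 = 326592; 326592−1 = 326591
i=4: 326591 = 6^(6 + 1) + 5·6^5 + 5·6^4 + 5·6^3 + 5·6^2 + 5·6 + 5 (b=6); 6→7: 7^(7 + 1) + 5·7^5 + 5·7^4 + 5·7^3 + 5·7^2 + 5·7 + 5 = 5862841; 5862841−1 = 5862840
i=5: 5862840 = 7^(7 + 1) + 5·7^5 + 5·7^4 + 5·7^3 + 5·7^2 + 5·7 + 4 (b=7); 7→8: 8^(8 + 1) + 5·8^5 + 5·8^4 + 5·8^3 + 5·8^2 + 5·8 + 4 = 134404972; 134404972−1 = 134404971
i=6: 134404971 = 8^(8 + 1) + 5·8^5 + 5·8^4 + 5·8^3 + 5·8^2 + 5·8 + 3 (b=8); 8→9: 9^(9 + 1) + 5·9^5 + 5·9^4 + 5·9^3 + 5·9^2 + 5·9 + 3 = 3487116549; 3487116549−1 = 3487116548
i=7: 3487116548 = 9^(9 + 1) + 5·9^5 + 5·9^4 + 5·9^3 + 5·9^2 + 5·9 + 2 (b=9); 9→10: 10^(10 + 1) + 5·10^5 + 5·10^4 + 5·10^3 + 5·10^2 + 5·10 + 2 = 100000555552; 100000555552−1 = 100000555551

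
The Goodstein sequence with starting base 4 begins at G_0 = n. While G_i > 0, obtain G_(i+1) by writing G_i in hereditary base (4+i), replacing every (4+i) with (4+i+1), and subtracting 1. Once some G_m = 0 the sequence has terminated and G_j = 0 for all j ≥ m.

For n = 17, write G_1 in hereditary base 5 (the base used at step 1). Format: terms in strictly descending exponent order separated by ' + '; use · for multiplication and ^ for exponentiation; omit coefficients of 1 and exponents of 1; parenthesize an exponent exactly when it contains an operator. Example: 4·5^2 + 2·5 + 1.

5^2

[0] 17 ≡ 4^2 + 1 (base 4). Lift 5: 26. −1: 25.
[1] 25 ≡ 5^2 (base 5). Lift 6: 36. −1: 35.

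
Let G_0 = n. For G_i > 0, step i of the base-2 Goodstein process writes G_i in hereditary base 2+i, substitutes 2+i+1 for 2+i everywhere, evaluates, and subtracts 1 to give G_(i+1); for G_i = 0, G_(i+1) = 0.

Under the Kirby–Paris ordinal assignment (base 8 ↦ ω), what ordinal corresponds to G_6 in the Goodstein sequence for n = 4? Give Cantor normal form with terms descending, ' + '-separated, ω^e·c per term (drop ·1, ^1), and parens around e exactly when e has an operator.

ω^2·2 + ω + 3

step 0: 4 = 2^2; sub 3 for 2: 3^3; = 27; G_1 = 27−1 = 26
step 1: 26 = 2·3^2 + 2·3 + 2; sub 4 for 3: 2·4^2 + 2·4 + 2; = 42; G_2 = 42−1 = 41
step 2: 41 = 2·4^2 + 2·4 + 1; sub 5 for 4: 2·5^2 + 2·5 + 1; = 61; G_3 = 61−1 = 60
step 3: 60 = 2·5^2 + 2·5; sub 6 for 5: 2·6^2 + 2·6; = 84; G_4 = 84−1 = 83
step 4: 83 = 2·6^2 + 6 + 5; sub 7 for 6: 2·7^2 + 7 + 5; = 110; G_5 = 110−1 = 109
step 5: 109 = 2·7^2 + 7 + 4; sub 8 for 7: 2·8^2 + 8 + 4; = 140; G_6 = 140−1 = 139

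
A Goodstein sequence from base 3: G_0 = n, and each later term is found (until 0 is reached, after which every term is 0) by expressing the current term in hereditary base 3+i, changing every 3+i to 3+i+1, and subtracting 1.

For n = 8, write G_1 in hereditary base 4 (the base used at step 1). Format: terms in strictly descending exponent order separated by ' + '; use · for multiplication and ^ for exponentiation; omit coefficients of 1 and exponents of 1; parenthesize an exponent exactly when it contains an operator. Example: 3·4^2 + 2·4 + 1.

base 3: 8 = 2·3 + 2; at 4: 2·4 + 2 = 10; next = 9
base 4: 9 = 2·4 + 1; at 5: 2·5 + 1 = 11; next = 10

2·4 + 1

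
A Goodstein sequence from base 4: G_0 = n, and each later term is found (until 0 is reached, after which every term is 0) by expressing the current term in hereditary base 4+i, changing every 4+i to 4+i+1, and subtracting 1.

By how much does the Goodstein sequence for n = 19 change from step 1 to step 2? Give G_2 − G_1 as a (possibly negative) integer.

G_0 = 19. HB_4(19) = 4^2 + 3. Bump = 28. G_1 = 27.
G_1 = 27. HB_5(27) = 5^2 + 2. Bump = 38. G_2 = 37.

10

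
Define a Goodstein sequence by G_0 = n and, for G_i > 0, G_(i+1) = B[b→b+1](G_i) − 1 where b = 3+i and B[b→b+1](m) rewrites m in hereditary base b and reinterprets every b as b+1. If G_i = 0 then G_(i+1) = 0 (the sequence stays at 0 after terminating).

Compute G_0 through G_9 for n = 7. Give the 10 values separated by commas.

(0) 7|_3 = 2·3 + 1 ↦ 2·4 + 1|_4 = 9 ⇒ 8
(1) 8|_4 = 2·4 ↦ 2·5|_5 = 10 ⇒ 9
(2) 9|_5 = 5 + 4 ↦ 6 + 4|_6 = 10 ⇒ 9
(3) 9|_6 = 6 + 3 ↦ 7 + 3|_7 = 10 ⇒ 9
(4) 9|_7 = 7 + 2 ↦ 8 + 2|_8 = 10 ⇒ 9
(5) 9|_8 = 8 + 1 ↦ 9 + 1|_9 = 10 ⇒ 9
(6) 9|_9 = 9 ↦ 10|_10 = 10 ⇒ 9
(7) 9|_10 = 9 ↦ 9|_11 = 9 ⇒ 8
(8) 8|_11 = 8 ↦ 8|_12 = 8 ⇒ 7

7, 8, 9, 9, 9, 9, 9, 9, 8, 7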